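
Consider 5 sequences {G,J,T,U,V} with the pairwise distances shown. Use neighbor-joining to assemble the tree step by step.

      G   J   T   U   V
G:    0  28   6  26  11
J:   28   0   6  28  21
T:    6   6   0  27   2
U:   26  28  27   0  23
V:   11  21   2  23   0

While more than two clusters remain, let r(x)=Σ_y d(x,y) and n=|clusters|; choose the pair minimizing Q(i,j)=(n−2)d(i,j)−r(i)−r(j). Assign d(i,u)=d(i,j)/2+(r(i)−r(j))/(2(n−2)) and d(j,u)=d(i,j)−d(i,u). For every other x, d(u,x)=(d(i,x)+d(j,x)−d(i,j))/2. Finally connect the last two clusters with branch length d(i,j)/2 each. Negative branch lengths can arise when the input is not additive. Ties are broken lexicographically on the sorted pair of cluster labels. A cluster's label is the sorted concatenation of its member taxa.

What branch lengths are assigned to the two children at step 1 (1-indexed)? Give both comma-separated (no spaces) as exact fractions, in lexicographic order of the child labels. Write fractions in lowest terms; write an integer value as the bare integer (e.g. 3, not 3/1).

iteration 1: select J,T (d=6, Q=-106); attach at lengths (10, -4); label the merged cluster JT
  updated: d(G,JT)=14, d(JT,U)=49/2, d(JT,V)=17/2
iteration 2: select G,U (d=26, Q=-145/2); attach at lengths (59/8, 149/8); label the merged cluster GU
  updated: d(GU,JT)=25/4, d(GU,V)=4
iteration 3: select GU,JT (d=25/4, Q=-75/4); attach at lengths (7/8, 43/8); label the merged cluster GJTU
  updated: d(GJTU,V)=25/8
iteration 4: select GJTU,V (d=25/8); attach at lengths (25/16, 25/16); label the merged cluster GJTUV
final tree: (((G:59/8,U:149/8):7/8,(J:10,T:-4):43/8):25/16,V:25/16)
total length: 331/8

10,-4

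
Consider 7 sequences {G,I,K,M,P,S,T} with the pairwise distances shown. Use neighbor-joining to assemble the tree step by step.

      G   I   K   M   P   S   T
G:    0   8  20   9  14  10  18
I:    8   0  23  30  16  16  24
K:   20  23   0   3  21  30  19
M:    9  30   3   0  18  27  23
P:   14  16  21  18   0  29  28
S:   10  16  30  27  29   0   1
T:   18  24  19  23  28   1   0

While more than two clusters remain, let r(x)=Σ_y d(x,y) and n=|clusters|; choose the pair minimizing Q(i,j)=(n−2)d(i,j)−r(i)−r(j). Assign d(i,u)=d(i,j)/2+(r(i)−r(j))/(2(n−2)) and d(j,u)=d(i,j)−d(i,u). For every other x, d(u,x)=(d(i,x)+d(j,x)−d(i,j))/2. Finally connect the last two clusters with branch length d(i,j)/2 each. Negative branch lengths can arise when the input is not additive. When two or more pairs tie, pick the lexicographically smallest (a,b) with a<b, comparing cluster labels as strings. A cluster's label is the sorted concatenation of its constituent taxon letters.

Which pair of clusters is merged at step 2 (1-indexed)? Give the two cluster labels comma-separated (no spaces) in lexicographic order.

step 1: merge (S,T) at d=1, Q=-221; branch lengths S→1/2, T→1/2; new cluster ST
  updated: d(G,ST)=27/2, d(I,ST)=39/2, d(K,ST)=24, d(M,ST)=49/2, d(P,ST)=28
step 2: merge (K,M) at d=3, Q=-327/2; branch lengths K→37/16, M→11/16; new cluster KM
  updated: d(G,KM)=13, d(I,KM)=25, d(KM,P)=18, d(KM,ST)=91/4
step 3: merge (KM,P) at d=18, Q=-403/4; branch lengths KM→227/24, P→205/24; new cluster KMP
  updated: d(G,KMP)=9/2, d(I,KMP)=23/2, d(KMP,ST)=131/8
step 4: merge (G,KMP) at d=9/2, Q=-395/8; branch lengths G→21/32, KMP→123/32; new cluster GKMP
  updated: d(GKMP,I)=15/2, d(GKMP,ST)=203/16
step 5: merge (GKMP,I) at d=15/2, Q=-635/16; branch lengths GKMP→11/32, I→229/32; new cluster GIKMP
  updated: d(GIKMP,ST)=395/32
step 6: merge (GIKMP,ST) at d=395/32; branch lengths GIKMP→395/64, ST→395/64; new cluster GIKMPST
final tree: (((G:21/32,((K:37/16,M:11/16):227/24,P:205/24):123/32):11/32,I:229/32):395/64,(S:1/2,T:1/2):395/64)
total length: 1483/32

K,M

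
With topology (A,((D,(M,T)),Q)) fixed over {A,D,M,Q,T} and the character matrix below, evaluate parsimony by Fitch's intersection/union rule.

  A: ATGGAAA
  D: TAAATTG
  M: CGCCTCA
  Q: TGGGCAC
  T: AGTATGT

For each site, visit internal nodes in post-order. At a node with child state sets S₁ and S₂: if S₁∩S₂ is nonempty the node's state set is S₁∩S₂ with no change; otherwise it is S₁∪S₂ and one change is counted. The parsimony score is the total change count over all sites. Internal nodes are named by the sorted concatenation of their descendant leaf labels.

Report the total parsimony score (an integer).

18

MT@0: {C} ∪ {A} = {A,C} (union, +1)
DMT@0: {T} ∪ {A,C} = {A,C,T} (union, +1)
DMQT@0: {A,C,T} ∩ {T} = {T} (intersection, +0)
ADMQT@0: {A} ∪ {T} = {A,T} (union, +1)
MT@1: {G} ∩ {G} = {G} (intersection, +0)
DMT@1: {A} ∪ {G} = {A,G} (union, +1)
DMQT@1: {A,G} ∩ {G} = {G} (intersection, +0)
ADMQT@1: {T} ∪ {G} = {G,T} (union, +1)
MT@2: {C} ∪ {T} = {C,T} (union, +1)
DMT@2: {A} ∪ {C,T} = {A,C,T} (union, +1)
DMQT@2: {A,C,T} ∪ {G} = {A,C,G,T} (union, +1)
ADMQT@2: {G} ∩ {A,C,G,T} = {G} (intersection, +0)
MT@3: {C} ∪ {A} = {A,C} (union, +1)
DMT@3: {A} ∩ {A,C} = {A} (intersection, +0)
DMQT@3: {A} ∪ {G} = {A,G} (union, +1)
ADMQT@3: {G} ∩ {A,G} = {G} (intersection, +0)
MT@4: {T} ∩ {T} = {T} (intersection, +0)
DMT@4: {T} ∩ {T} = {T} (intersection, +0)
DMQT@4: {T} ∪ {C} = {C,T} (union, +1)
ADMQT@4: {A} ∪ {C,T} = {A,C,T} (union, +1)
MT@5: {C} ∪ {G} = {C,G} (union, +1)
DMT@5: {T} ∪ {C,G} = {C,G,T} (union, +1)
DMQT@5: {C,G,T} ∪ {A} = {A,C,G,T} (union, +1)
ADMQT@5: {A} ∩ {A,C,G,T} = {A} (intersection, +0)
MT@6: {A} ∪ {T} = {A,T} (union, +1)
DMT@6: {G} ∪ {A,T} = {A,G,T} (union, +1)
DMQT@6: {A,G,T} ∪ {C} = {A,C,G,T} (union, +1)
ADMQT@6: {A} ∩ {A,C,G,T} = {A} (intersection, +0)
per-site changes: [3, 2, 3, 2, 2, 3, 3]; total = 18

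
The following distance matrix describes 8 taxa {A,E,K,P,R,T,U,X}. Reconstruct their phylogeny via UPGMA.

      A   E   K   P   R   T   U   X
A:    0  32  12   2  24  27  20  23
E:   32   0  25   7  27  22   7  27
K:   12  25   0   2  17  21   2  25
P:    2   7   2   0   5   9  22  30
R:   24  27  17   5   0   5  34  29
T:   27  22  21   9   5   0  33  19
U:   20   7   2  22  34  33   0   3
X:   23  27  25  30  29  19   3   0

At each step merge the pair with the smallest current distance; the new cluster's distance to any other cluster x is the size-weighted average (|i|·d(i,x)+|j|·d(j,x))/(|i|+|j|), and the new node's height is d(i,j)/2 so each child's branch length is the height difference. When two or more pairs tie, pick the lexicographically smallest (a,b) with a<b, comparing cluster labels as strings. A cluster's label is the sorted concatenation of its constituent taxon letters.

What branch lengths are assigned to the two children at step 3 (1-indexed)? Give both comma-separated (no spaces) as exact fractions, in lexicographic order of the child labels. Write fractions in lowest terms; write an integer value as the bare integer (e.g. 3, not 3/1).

5/2,5/2

iteration 1: select A,P (d=2); attach at lengths (1, 1); label the merged cluster AP
  updated: d(AP,E)=39/2, d(AP,K)=7, d(AP,R)=29/2, d(AP,T)=18, d(AP,U)=21, d(AP,X)=53/2
iteration 2: select K,U (d=2); attach at lengths (1, 1); label the merged cluster KU
  updated: d(AP,KU)=14, d(E,KU)=16, d(KU,R)=51/2, d(KU,T)=27, d(KU,X)=14
iteration 3: select R,T (d=5); attach at lengths (5/2, 5/2); label the merged cluster RT
  updated: d(AP,RT)=65/4, d(E,RT)=49/2, d(KU,RT)=105/4, d(RT,X)=24
iteration 4: select AP,KU (d=14); attach at lengths (6, 6); label the merged cluster AKPU
  updated: d(AKPU,E)=71/4, d(AKPU,RT)=85/4, d(AKPU,X)=81/4
iteration 5: select AKPU,E (d=71/4); attach at lengths (15/8, 71/8); label the merged cluster AEKPU
  updated: d(AEKPU,RT)=219/10, d(AEKPU,X)=108/5
iteration 6: select AEKPU,X (d=108/5); attach at lengths (77/40, 54/5); label the merged cluster AEKPUX
  updated: d(AEKPUX,RT)=89/4
iteration 7: select AEKPUX,RT (d=89/4); attach at lengths (13/40, 69/8); label the merged cluster AEKPRTUX
final tree: (((((A:1,P:1):6,(K:1,U:1):6):15/8,E:71/8):77/40,X:54/5):13/40,(R:5/2,T:5/2):69/8)
total length: 2137/40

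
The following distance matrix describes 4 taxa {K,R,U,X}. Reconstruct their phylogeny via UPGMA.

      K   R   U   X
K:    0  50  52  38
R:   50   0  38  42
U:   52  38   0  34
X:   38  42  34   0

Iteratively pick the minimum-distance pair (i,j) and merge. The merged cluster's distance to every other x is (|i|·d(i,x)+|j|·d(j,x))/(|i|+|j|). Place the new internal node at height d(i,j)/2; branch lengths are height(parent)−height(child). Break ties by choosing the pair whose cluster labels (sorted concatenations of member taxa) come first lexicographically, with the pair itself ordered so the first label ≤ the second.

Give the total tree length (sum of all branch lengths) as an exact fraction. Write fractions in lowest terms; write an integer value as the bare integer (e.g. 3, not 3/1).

251/3

iteration 1: select U,X (d=34); attach at lengths (17, 17); label the merged cluster UX
  updated: d(K,UX)=45, d(R,UX)=40
iteration 2: select R,UX (d=40); attach at lengths (20, 3); label the merged cluster RUX
  updated: d(K,RUX)=140/3
iteration 3: select K,RUX (d=140/3); attach at lengths (70/3, 10/3); label the merged cluster KRUX
final tree: (K:70/3,(R:20,(U:17,X:17):3):10/3)
total length: 251/3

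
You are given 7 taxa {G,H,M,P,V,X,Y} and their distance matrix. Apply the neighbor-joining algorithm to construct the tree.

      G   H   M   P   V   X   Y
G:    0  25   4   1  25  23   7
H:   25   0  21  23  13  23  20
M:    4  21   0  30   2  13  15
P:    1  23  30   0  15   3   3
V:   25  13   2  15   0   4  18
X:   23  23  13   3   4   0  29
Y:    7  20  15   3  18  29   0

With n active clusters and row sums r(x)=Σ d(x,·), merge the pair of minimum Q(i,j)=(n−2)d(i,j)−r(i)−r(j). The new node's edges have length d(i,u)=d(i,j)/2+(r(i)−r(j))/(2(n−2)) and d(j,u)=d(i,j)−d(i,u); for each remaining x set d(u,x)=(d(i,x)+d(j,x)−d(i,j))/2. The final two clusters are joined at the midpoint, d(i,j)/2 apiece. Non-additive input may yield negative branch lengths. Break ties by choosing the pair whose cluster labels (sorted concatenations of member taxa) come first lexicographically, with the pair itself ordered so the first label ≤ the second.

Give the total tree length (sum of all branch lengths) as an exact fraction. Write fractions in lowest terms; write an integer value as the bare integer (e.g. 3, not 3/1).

step 1: merge (G,P) at d=1, Q=-155; branch lengths G→3/2, P→-1/2; new cluster GP
  updated: d(GP,H)=47/2, d(GP,M)=33/2, d(GP,V)=39/2, d(GP,X)=25/2, d(GP,Y)=9/2
step 2: merge (GP,Y) at d=9/2, Q=-145; branch lengths GP→1, Y→7/2; new cluster GPY
  updated: d(GPY,H)=39/2, d(GPY,M)=27/2, d(GPY,V)=33/2, d(GPY,X)=37/2
step 3: merge (GPY,H) at d=39/2, Q=-86; branch lengths GPY→25/3, H→67/6; new cluster GHPY
  updated: d(GHPY,M)=15/2, d(GHPY,V)=5, d(GHPY,X)=11
step 4: merge (GHPY,M) at d=15/2, Q=-31; branch lengths GHPY→4, M→7/2; new cluster GHMPY
  updated: d(GHMPY,V)=-1/4, d(GHMPY,X)=33/4
step 5: merge (GHMPY,V) at d=-1/4, Q=-12; branch lengths GHMPY→2, V→-9/4; new cluster GHMPVY
  updated: d(GHMPVY,X)=25/4
step 6: merge (GHMPVY,X) at d=25/4; branch lengths GHMPVY→25/8, X→25/8; new cluster GHMPVXY
final tree: ((((((G:3/2,P:-1/2):1,Y:7/2):25/3,H:67/6):4,M:7/2):2,V:-9/4):25/8,X:25/8)
total length: 77/2

77/2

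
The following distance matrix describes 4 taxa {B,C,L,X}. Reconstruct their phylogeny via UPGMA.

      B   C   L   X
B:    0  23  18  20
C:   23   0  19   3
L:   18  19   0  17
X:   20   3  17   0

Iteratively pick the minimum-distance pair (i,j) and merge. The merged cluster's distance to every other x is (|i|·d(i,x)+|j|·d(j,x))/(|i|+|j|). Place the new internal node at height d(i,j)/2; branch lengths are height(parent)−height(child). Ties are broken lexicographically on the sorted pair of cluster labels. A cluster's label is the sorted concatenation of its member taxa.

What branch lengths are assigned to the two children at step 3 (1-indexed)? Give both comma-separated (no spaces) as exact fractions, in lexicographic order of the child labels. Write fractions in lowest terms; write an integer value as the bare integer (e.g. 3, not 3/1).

step 1: merge (C,X) at d=3; branch lengths C→3/2, X→3/2; new cluster CX
  updated: d(B,CX)=43/2, d(CX,L)=18
step 2: merge (B,L) at d=18; branch lengths B→9, L→9; new cluster BL
  updated: d(BL,CX)=79/4
step 3: merge (BL,CX) at d=79/4; branch lengths BL→7/8, CX→67/8; new cluster BCLX
final tree: ((B:9,L:9):7/8,(C:3/2,X:3/2):67/8)
total length: 121/4

7/8,67/8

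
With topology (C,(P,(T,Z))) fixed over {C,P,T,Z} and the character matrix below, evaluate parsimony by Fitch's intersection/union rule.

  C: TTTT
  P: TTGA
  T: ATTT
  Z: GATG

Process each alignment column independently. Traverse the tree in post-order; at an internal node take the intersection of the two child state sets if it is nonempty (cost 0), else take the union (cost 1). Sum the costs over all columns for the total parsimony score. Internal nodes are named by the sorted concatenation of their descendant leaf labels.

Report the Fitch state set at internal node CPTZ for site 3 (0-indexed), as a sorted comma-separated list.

T

site 0, node TZ: T={A} ∪ Z={G} → {A,G} (+1)
site 0, node PTZ: P={T} ∪ TZ={A,G} → {A,G,T} (+1)
site 0, node CPTZ: C={T} ∩ PTZ={A,G,T} → {T} (+0)
site 1, node TZ: T={T} ∪ Z={A} → {A,T} (+1)
site 1, node PTZ: P={T} ∩ TZ={A,T} → {T} (+0)
site 1, node CPTZ: C={T} ∩ PTZ={T} → {T} (+0)
site 2, node TZ: T={T} ∩ Z={T} → {T} (+0)
site 2, node PTZ: P={G} ∪ TZ={T} → {G,T} (+1)
site 2, node CPTZ: C={T} ∩ PTZ={G,T} → {T} (+0)
site 3, node TZ: T={T} ∪ Z={G} → {G,T} (+1)
site 3, node PTZ: P={A} ∪ TZ={G,T} → {A,G,T} (+1)
site 3, node CPTZ: C={T} ∩ PTZ={A,G,T} → {T} (+0)
per-site changes: [2, 1, 1, 2]; total = 6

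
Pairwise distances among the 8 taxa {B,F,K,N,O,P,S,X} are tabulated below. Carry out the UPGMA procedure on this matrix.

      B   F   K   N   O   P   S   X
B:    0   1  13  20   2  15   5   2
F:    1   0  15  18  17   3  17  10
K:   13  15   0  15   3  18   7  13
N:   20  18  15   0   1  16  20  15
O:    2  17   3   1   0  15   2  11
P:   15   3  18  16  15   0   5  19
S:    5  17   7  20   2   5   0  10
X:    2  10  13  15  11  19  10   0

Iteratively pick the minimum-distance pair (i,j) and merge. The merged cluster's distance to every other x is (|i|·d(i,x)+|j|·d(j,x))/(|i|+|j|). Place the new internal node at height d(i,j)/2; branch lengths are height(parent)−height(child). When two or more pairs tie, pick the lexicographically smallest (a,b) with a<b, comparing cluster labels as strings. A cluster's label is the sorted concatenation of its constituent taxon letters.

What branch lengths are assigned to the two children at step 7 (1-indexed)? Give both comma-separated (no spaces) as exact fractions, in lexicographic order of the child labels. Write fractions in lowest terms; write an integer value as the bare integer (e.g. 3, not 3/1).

59/60,67/30

1. join B+F (d=1) ⇒ BF; edges |B|=1/2, |F|=1/2
  updated: d(BF,K)=14, d(BF,N)=19, d(BF,O)=19/2, d(BF,P)=9, d(BF,S)=11, d(BF,X)=6
2. join N+O (d=1) ⇒ NO; edges |N|=1/2, |O|=1/2
  updated: d(BF,NO)=57/4, d(K,NO)=9, d(NO,P)=31/2, d(NO,S)=11, d(NO,X)=13
3. join P+S (d=5) ⇒ PS; edges |P|=5/2, |S|=5/2
  updated: d(BF,PS)=10, d(K,PS)=25/2, d(NO,PS)=53/4, d(PS,X)=29/2
4. join BF+X (d=6) ⇒ BFX; edges |BF|=5/2, |X|=3
  updated: d(BFX,K)=41/3, d(BFX,NO)=83/6, d(BFX,PS)=23/2
5. join K+NO (d=9) ⇒ KNO; edges |K|=9/2, |NO|=4
  updated: d(BFX,KNO)=124/9, d(KNO,PS)=13
6. join BFX+PS (d=23/2) ⇒ BFPSX; edges |BFX|=11/4, |PS|=13/4
  updated: d(BFPSX,KNO)=202/15
7. join BFPSX+KNO (d=202/15) ⇒ BFKNOPSX; edges |BFPSX|=59/60, |KNO|=67/30
final tree: ((((B:1/2,F:1/2):5/2,X:3):11/4,(P:5/2,S:5/2):13/4):59/60,(K:9/2,(N:1/2,O:1/2):4):67/30)
total length: 1813/60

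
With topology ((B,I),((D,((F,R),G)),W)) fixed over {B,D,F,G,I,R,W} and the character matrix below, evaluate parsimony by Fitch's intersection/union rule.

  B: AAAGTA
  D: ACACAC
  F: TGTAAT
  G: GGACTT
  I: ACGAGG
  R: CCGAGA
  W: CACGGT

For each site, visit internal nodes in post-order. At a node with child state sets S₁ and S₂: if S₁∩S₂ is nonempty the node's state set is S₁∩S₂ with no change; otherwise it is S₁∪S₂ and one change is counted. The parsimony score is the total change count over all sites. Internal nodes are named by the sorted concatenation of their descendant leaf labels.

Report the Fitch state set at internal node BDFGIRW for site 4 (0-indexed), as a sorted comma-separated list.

BI@0: {A} ∩ {A} = {A} (intersection, +0)
FR@0: {T} ∪ {C} = {C,T} (union, +1)
FGR@0: {C,T} ∪ {G} = {C,G,T} (union, +1)
DFGR@0: {A} ∪ {C,G,T} = {A,C,G,T} (union, +1)
DFGRW@0: {A,C,G,T} ∩ {C} = {C} (intersection, +0)
BDFGIRW@0: {A} ∪ {C} = {A,C} (union, +1)
BI@1: {A} ∪ {C} = {A,C} (union, +1)
FR@1: {G} ∪ {C} = {C,G} (union, +1)
FGR@1: {C,G} ∩ {G} = {G} (intersection, +0)
DFGR@1: {C} ∪ {G} = {C,G} (union, +1)
DFGRW@1: {C,G} ∪ {A} = {A,C,G} (union, +1)
BDFGIRW@1: {A,C} ∩ {A,C,G} = {A,C} (intersection, +0)
BI@2: {A} ∪ {G} = {A,G} (union, +1)
FR@2: {T} ∪ {G} = {G,T} (union, +1)
FGR@2: {G,T} ∪ {A} = {A,G,T} (union, +1)
DFGR@2: {A} ∩ {A,G,T} = {A} (intersection, +0)
DFGRW@2: {A} ∪ {C} = {A,C} (union, +1)
BDFGIRW@2: {A,G} ∩ {A,C} = {A} (intersection, +0)
BI@3: {G} ∪ {A} = {A,G} (union, +1)
FR@3: {A} ∩ {A} = {A} (intersection, +0)
FGR@3: {A} ∪ {C} = {A,C} (union, +1)
DFGR@3: {C} ∩ {A,C} = {C} (intersection, +0)
DFGRW@3: {C} ∪ {G} = {C,G} (union, +1)
BDFGIRW@3: {A,G} ∩ {C,G} = {G} (intersection, +0)
BI@4: {T} ∪ {G} = {G,T} (union, +1)
FR@4: {A} ∪ {G} = {A,G} (union, +1)
FGR@4: {A,G} ∪ {T} = {A,G,T} (union, +1)
DFGR@4: {A} ∩ {A,G,T} = {A} (intersection, +0)
DFGRW@4: {A} ∪ {G} = {A,G} (union, +1)
BDFGIRW@4: {G,T} ∩ {A,G} = {G} (intersection, +0)
BI@5: {A} ∪ {G} = {A,G} (union, +1)
FR@5: {T} ∪ {A} = {A,T} (union, +1)
FGR@5: {A,T} ∩ {T} = {T} (intersection, +0)
DFGR@5: {C} ∪ {T} = {C,T} (union, +1)
DFGRW@5: {C,T} ∩ {T} = {T} (intersection, +0)
BDFGIRW@5: {A,G} ∪ {T} = {A,G,T} (union, +1)
per-site changes: [4, 4, 4, 3, 4, 4]; total = 23

G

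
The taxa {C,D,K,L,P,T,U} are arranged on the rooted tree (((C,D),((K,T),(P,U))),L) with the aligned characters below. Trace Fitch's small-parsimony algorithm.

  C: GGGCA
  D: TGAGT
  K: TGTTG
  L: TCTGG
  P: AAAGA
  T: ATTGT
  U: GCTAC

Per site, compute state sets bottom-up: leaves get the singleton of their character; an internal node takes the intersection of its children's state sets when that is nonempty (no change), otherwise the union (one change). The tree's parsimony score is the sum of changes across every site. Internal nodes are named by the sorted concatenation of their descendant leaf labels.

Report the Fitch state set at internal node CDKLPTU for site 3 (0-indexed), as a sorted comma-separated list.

G

CD@0: {G} ∪ {T} = {G,T} (union, +1)
KT@0: {T} ∪ {A} = {A,T} (union, +1)
PU@0: {A} ∪ {G} = {A,G} (union, +1)
KPTU@0: {A,T} ∩ {A,G} = {A} (intersection, +0)
CDKPTU@0: {G,T} ∪ {A} = {A,G,T} (union, +1)
CDKLPTU@0: {A,G,T} ∩ {T} = {T} (intersection, +0)
CD@1: {G} ∩ {G} = {G} (intersection, +0)
KT@1: {G} ∪ {T} = {G,T} (union, +1)
PU@1: {A} ∪ {C} = {A,C} (union, +1)
KPTU@1: {G,T} ∪ {A,C} = {A,C,G,T} (union, +1)
CDKPTU@1: {G} ∩ {A,C,G,T} = {G} (intersection, +0)
CDKLPTU@1: {G} ∪ {C} = {C,G} (union, +1)
CD@2: {G} ∪ {A} = {A,G} (union, +1)
KT@2: {T} ∩ {T} = {T} (intersection, +0)
PU@2: {A} ∪ {T} = {A,T} (union, +1)
KPTU@2: {T} ∩ {A,T} = {T} (intersection, +0)
CDKPTU@2: {A,G} ∪ {T} = {A,G,T} (union, +1)
CDKLPTU@2: {A,G,T} ∩ {T} = {T} (intersection, +0)
CD@3: {C} ∪ {G} = {C,G} (union, +1)
KT@3: {T} ∪ {G} = {G,T} (union, +1)
PU@3: {G} ∪ {A} = {A,G} (union, +1)
KPTU@3: {G,T} ∩ {A,G} = {G} (intersection, +0)
CDKPTU@3: {C,G} ∩ {G} = {G} (intersection, +0)
CDKLPTU@3: {G} ∩ {G} = {G} (intersection, +0)
CD@4: {A} ∪ {T} = {A,T} (union, +1)
KT@4: {G} ∪ {T} = {G,T} (union, +1)
PU@4: {A} ∪ {C} = {A,C} (union, +1)
KPTU@4: {G,T} ∪ {A,C} = {A,C,G,T} (union, +1)
CDKPTU@4: {A,T} ∩ {A,C,G,T} = {A,T} (intersection, +0)
CDKLPTU@4: {A,T} ∪ {G} = {A,G,T} (union, +1)
per-site changes: [4, 4, 3, 3, 5]; total = 19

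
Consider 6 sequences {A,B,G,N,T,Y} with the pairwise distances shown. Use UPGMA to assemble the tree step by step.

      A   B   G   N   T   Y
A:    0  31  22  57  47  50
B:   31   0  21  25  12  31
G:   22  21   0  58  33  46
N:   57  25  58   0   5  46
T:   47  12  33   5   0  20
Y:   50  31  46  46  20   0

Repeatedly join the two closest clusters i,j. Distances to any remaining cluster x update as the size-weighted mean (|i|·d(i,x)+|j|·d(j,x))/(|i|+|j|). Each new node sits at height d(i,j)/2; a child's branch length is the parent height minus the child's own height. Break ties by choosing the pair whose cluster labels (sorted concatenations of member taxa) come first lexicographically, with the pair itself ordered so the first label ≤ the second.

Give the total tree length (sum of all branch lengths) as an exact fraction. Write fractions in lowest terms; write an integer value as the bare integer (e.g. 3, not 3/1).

1963/24

step 1: merge (N,T) at d=5; branch lengths N→5/2, T→5/2; new cluster NT
  updated: d(A,NT)=52, d(B,NT)=37/2, d(G,NT)=91/2, d(NT,Y)=33
step 2: merge (B,NT) at d=37/2; branch lengths B→37/4, NT→27/4; new cluster BNT
  updated: d(A,BNT)=45, d(BNT,G)=112/3, d(BNT,Y)=97/3
step 3: merge (A,G) at d=22; branch lengths A→11, G→11; new cluster AG
  updated: d(AG,BNT)=247/6, d(AG,Y)=48
step 4: merge (BNT,Y) at d=97/3; branch lengths BNT→83/12, Y→97/6; new cluster BNTY
  updated: d(AG,BNTY)=343/8
step 5: merge (AG,BNTY) at d=343/8; branch lengths AG→167/16, BNTY→253/48; new cluster ABGNTY
final tree: ((A:11,G:11):167/16,((B:37/4,(N:5/2,T:5/2):27/4):83/12,Y:97/6):253/48)
total length: 1963/24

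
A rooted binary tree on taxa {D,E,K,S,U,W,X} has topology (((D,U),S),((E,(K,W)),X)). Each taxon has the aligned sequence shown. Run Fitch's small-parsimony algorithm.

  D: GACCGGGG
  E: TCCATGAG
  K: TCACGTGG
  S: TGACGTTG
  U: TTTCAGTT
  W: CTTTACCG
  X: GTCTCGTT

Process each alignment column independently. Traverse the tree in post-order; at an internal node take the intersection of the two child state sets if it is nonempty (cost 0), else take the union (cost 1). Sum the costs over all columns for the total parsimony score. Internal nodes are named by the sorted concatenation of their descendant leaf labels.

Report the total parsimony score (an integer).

[col 0] DU: children D:{G}, U:{T} ∪→ {G,T}; cost 1
[col 0] DSU: children DU:{G,T}, S:{T} ∩→ {T}; cost 0
[col 0] KW: children K:{T}, W:{C} ∪→ {C,T}; cost 1
[col 0] EKW: children E:{T}, KW:{C,T} ∩→ {T}; cost 0
[col 0] EKWX: children EKW:{T}, X:{G} ∪→ {G,T}; cost 1
[col 0] DEKSUWX: children DSU:{T}, EKWX:{G,T} ∩→ {T}; cost 0
[col 1] DU: children D:{A}, U:{T} ∪→ {A,T}; cost 1
[col 1] DSU: children DU:{A,T}, S:{G} ∪→ {A,G,T}; cost 1
[col 1] KW: children K:{C}, W:{T} ∪→ {C,T}; cost 1
[col 1] EKW: children E:{C}, KW:{C,T} ∩→ {C}; cost 0
[col 1] EKWX: children EKW:{C}, X:{T} ∪→ {C,T}; cost 1
[col 1] DEKSUWX: children DSU:{A,G,T}, EKWX:{C,T} ∩→ {T}; cost 0
[col 2] DU: children D:{C}, U:{T} ∪→ {C,T}; cost 1
[col 2] DSU: children DU:{C,T}, S:{A} ∪→ {A,C,T}; cost 1
[col 2] KW: children K:{A}, W:{T} ∪→ {A,T}; cost 1
[col 2] EKW: children E:{C}, KW:{A,T} ∪→ {A,C,T}; cost 1
[col 2] EKWX: children EKW:{A,C,T}, X:{C} ∩→ {C}; cost 0
[col 2] DEKSUWX: children DSU:{A,C,T}, EKWX:{C} ∩→ {C}; cost 0
[col 3] DU: children D:{C}, U:{C} ∩→ {C}; cost 0
[col 3] DSU: children DU:{C}, S:{C} ∩→ {C}; cost 0
[col 3] KW: children K:{C}, W:{T} ∪→ {C,T}; cost 1
[col 3] EKW: children E:{A}, KW:{C,T} ∪→ {A,C,T}; cost 1
[col 3] EKWX: children EKW:{A,C,T}, X:{T} ∩→ {T}; cost 0
[col 3] DEKSUWX: children DSU:{C}, EKWX:{T} ∪→ {C,T}; cost 1
[col 4] DU: children D:{G}, U:{A} ∪→ {A,G}; cost 1
[col 4] DSU: children DU:{A,G}, S:{G} ∩→ {G}; cost 0
[col 4] KW: children K:{G}, W:{A} ∪→ {A,G}; cost 1
[col 4] EKW: children E:{T}, KW:{A,G} ∪→ {A,G,T}; cost 1
[col 4] EKWX: children EKW:{A,G,T}, X:{C} ∪→ {A,C,G,T}; cost 1
[col 4] DEKSUWX: children DSU:{G}, EKWX:{A,C,G,T} ∩→ {G}; cost 0
[col 5] DU: children D:{G}, U:{G} ∩→ {G}; cost 0
[col 5] DSU: children DU:{G}, S:{T} ∪→ {G,T}; cost 1
[col 5] KW: children K:{T}, W:{C} ∪→ {C,T}; cost 1
[col 5] EKW: children E:{G}, KW:{C,T} ∪→ {C,G,T}; cost 1
[col 5] EKWX: children EKW:{C,G,T}, X:{G} ∩→ {G}; cost 0
[col 5] DEKSUWX: children DSU:{G,T}, EKWX:{G} ∩→ {G}; cost 0
[col 6] DU: children D:{G}, U:{T} ∪→ {G,T}; cost 1
[col 6] DSU: children DU:{G,T}, S:{T} ∩→ {T}; cost 0
[col 6] KW: children K:{G}, W:{C} ∪→ {C,G}; cost 1
[col 6] EKW: children E:{A}, KW:{C,G} ∪→ {A,C,G}; cost 1
[col 6] EKWX: children EKW:{A,C,G}, X:{T} ∪→ {A,C,G,T}; cost 1
[col 6] DEKSUWX: children DSU:{T}, EKWX:{A,C,G,T} ∩→ {T}; cost 0
[col 7] DU: children D:{G}, U:{T} ∪→ {G,T}; cost 1
[col 7] DSU: children DU:{G,T}, S:{G} ∩→ {G}; cost 0
[col 7] KW: children K:{G}, W:{G} ∩→ {G}; cost 0
[col 7] EKW: children E:{G}, KW:{G} ∩→ {G}; cost 0
[col 7] EKWX: children EKW:{G}, X:{T} ∪→ {G,T}; cost 1
[col 7] DEKSUWX: children DSU:{G}, EKWX:{G,T} ∩→ {G}; cost 0
per-site changes: [3, 4, 4, 3, 4, 3, 4, 2]; total = 27

27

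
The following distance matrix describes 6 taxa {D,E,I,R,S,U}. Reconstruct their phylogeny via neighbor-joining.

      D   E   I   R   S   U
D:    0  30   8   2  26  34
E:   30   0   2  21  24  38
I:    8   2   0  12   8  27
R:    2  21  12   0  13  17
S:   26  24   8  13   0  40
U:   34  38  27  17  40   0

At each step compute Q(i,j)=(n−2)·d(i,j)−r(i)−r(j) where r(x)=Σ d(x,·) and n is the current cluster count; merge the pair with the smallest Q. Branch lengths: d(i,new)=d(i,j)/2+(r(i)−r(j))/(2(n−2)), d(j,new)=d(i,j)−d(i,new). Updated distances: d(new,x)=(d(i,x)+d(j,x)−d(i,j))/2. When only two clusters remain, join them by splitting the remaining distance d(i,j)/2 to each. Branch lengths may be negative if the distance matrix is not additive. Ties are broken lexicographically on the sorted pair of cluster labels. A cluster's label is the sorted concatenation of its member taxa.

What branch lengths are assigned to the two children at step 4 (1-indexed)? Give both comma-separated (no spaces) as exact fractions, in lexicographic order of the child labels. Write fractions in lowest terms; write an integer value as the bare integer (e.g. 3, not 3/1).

47/16,107/16

1. join E+I (d=2, Q=-164) ⇒ EI; edges |E|=33/4, |I|=-25/4
  updated: d(D,EI)=18, d(EI,R)=31/2, d(EI,S)=15, d(EI,U)=63/2
2. join EI+S (d=15, Q=-129) ⇒ EIS; edges |EI|=31/6, |S|=59/6
  updated: d(D,EIS)=29/2, d(EIS,R)=27/4, d(EIS,U)=113/4
3. join D+R (d=2, Q=-289/4) ⇒ DR; edges |D|=115/16, |R|=-83/16
  updated: d(DR,EIS)=77/8, d(DR,U)=49/2
4. join DR+EIS (d=77/8, Q=-499/8) ⇒ DEIRS; edges |DR|=47/16, |EIS|=107/16
  updated: d(DEIRS,U)=345/16
5. join DEIRS+U (d=345/16) ⇒ DEIRSU; edges |DEIRS|=345/32, |U|=345/32
final tree: (((D:115/16,R:-83/16):47/16,((E:33/4,I:-25/4):31/6,S:59/6):107/16):345/32,U:345/32)
total length: 803/16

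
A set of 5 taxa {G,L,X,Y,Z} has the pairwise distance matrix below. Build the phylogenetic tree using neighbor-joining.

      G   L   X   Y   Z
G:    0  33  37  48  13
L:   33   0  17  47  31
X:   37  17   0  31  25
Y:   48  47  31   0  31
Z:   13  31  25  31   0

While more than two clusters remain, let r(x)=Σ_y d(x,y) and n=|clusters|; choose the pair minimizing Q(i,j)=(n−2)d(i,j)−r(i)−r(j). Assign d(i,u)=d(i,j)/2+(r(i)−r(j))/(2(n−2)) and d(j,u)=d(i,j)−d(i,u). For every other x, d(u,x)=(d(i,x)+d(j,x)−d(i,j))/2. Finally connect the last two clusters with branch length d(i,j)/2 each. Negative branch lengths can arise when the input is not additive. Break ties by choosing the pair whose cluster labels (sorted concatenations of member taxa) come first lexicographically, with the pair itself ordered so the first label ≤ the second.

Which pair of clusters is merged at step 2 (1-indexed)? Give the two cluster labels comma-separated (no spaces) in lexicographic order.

GZ,Y

1. join G+Z (d=13, Q=-192) ⇒ GZ; edges |G|=35/3, |Z|=4/3
  updated: d(GZ,L)=51/2, d(GZ,X)=49/2, d(GZ,Y)=33
2. join GZ+Y (d=33, Q=-128) ⇒ GYZ; edges |GZ|=19/2, |Y|=47/2
  updated: d(GYZ,L)=79/4, d(GYZ,X)=45/4
3. join GYZ+L (d=79/4, Q=-48) ⇒ GLYZ; edges |GYZ|=7, |L|=51/4
  updated: d(GLYZ,X)=17/4
4. join GLYZ+X (d=17/4) ⇒ GLXYZ; edges |GLYZ|=17/8, |X|=17/8
final tree: ((((G:35/3,Z:4/3):19/2,Y:47/2):7,L:51/4):17/8,X:17/8)
total length: 70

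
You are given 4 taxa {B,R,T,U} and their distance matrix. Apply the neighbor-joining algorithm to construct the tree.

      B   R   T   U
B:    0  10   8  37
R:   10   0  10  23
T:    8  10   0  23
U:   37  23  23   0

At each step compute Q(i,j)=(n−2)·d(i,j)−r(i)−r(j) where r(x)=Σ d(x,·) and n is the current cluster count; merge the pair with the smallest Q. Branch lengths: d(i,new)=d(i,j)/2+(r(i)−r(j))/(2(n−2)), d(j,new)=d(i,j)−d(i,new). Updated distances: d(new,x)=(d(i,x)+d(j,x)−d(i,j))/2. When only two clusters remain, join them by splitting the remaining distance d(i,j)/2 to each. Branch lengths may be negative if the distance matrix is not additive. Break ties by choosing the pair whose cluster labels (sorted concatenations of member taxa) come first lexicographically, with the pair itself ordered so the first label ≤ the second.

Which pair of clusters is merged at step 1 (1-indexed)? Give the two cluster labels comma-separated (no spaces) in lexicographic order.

iteration 1: select B,T (d=8, Q=-80); attach at lengths (15/2, 1/2); label the merged cluster BT
  updated: d(BT,R)=6, d(BT,U)=26
iteration 2: select BT,R (d=6, Q=-55); attach at lengths (9/2, 3/2); label the merged cluster BRT
  updated: d(BRT,U)=43/2
iteration 3: select BRT,U (d=43/2); attach at lengths (43/4, 43/4); label the merged cluster BRTU
final tree: (((B:15/2,T:1/2):9/2,R:3/2):43/4,U:43/4)
total length: 71/2

B,T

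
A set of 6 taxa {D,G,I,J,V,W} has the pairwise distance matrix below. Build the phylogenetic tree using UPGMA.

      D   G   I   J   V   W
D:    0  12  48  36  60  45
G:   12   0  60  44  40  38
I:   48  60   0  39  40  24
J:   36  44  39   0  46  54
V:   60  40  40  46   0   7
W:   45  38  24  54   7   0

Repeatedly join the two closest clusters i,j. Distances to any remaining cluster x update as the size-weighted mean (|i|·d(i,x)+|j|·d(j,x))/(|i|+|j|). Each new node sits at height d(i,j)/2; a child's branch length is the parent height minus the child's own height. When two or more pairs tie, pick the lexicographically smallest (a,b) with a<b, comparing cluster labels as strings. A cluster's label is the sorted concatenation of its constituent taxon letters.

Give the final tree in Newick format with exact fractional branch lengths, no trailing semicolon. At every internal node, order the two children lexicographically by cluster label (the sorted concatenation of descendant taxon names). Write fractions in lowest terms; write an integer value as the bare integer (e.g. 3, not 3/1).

(((D:6,G:6):14,J:20):35/9,(I:16,(V:7/2,W:7/2):25/2):71/9)

step 1: merge (V,W) at d=7; branch lengths V→7/2, W→7/2; new cluster VW
  updated: d(D,VW)=105/2, d(G,VW)=39, d(I,VW)=32, d(J,VW)=50
step 2: merge (D,G) at d=12; branch lengths D→6, G→6; new cluster DG
  updated: d(DG,I)=54, d(DG,J)=40, d(DG,VW)=183/4
step 3: merge (I,VW) at d=32; branch lengths I→16, VW→25/2; new cluster IVW
  updated: d(DG,IVW)=97/2, d(IVW,J)=139/3
step 4: merge (DG,J) at d=40; branch lengths DG→14, J→20; new cluster DGJ
  updated: d(DGJ,IVW)=430/9
step 5: merge (DGJ,IVW) at d=430/9; branch lengths DGJ→35/9, IVW→71/9; new cluster DGIJVW
final tree: (((D:6,G:6):14,J:20):35/9,(I:16,(V:7/2,W:7/2):25/2):71/9)
total length: 1679/18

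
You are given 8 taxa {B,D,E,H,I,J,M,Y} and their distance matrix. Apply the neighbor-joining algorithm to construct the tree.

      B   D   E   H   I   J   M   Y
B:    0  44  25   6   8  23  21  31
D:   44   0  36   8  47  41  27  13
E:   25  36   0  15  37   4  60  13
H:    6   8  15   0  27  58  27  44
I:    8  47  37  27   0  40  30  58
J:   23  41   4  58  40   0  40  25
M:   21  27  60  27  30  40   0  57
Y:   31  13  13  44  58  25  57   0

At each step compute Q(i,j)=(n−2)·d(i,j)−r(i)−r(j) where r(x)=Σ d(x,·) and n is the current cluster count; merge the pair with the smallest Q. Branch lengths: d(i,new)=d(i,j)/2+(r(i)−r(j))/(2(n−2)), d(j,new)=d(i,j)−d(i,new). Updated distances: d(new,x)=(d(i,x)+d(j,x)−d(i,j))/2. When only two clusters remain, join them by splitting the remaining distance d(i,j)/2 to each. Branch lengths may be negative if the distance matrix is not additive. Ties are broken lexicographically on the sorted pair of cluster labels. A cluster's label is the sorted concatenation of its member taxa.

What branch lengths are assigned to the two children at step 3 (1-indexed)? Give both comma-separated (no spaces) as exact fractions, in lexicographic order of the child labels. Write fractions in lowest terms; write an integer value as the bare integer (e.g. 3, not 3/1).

step 1: merge (E,J) at d=4, Q=-397; branch lengths E→-17/12, J→65/12; new cluster EJ
  updated: d(B,EJ)=22, d(D,EJ)=73/2, d(EJ,H)=69/2, d(EJ,I)=73/2, d(EJ,M)=48, d(EJ,Y)=17
step 2: merge (D,Y) at d=13, Q=-661/2; branch lengths D→41/20, Y→219/20; new cluster DY
  updated: d(B,DY)=31, d(DY,EJ)=81/4, d(DY,H)=39/2, d(DY,I)=46, d(DY,M)=71/2
step 3: merge (DY,EJ) at d=81/4, Q=-465/2; branch lengths DY→9, EJ→45/4; new cluster DEJY
  updated: d(B,DEJY)=131/8, d(DEJY,H)=135/8, d(DEJY,I)=249/8, d(DEJY,M)=253/8
step 4: merge (B,I) at d=8, Q=-247/2; branch lengths B→-83/24, I→275/24; new cluster BI
  updated: d(BI,DEJY)=79/4, d(BI,H)=25/2, d(BI,M)=43/2
step 5: merge (BI,M) at d=43/2, Q=-727/8; branch lengths BI→133/32, M→555/32; new cluster BIM
  updated: d(BIM,DEJY)=239/16, d(BIM,H)=9
step 6: merge (BIM,DEJY) at d=239/16, Q=-653/16; branch lengths BIM→113/32, DEJY→365/32; new cluster BDEIJMY
  updated: d(BDEIJMY,H)=175/32
step 7: merge (BDEIJMY,H) at d=175/32; branch lengths BDEIJMY→175/64, H→175/64; new cluster BDEHIJMY
final tree: ((((B:-83/24,I:275/24):133/32,M:555/32):113/32,((D:41/20,Y:219/20):9,(E:-17/12,J:65/12):45/4):365/32):175/64,H:175/64)
total length: 2789/32

9,45/4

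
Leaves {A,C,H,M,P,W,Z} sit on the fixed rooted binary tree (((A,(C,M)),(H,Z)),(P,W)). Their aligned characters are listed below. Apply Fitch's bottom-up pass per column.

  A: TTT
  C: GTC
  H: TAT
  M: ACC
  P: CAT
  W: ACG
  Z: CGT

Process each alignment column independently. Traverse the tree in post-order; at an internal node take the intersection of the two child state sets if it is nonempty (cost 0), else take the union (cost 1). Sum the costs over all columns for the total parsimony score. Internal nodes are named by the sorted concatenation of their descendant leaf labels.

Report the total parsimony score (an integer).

11

site 0, node CM: C={G} ∪ M={A} → {A,G} (+1)
site 0, node ACM: A={T} ∪ CM={A,G} → {A,G,T} (+1)
site 0, node HZ: H={T} ∪ Z={C} → {C,T} (+1)
site 0, node ACHMZ: ACM={A,G,T} ∩ HZ={C,T} → {T} (+0)
site 0, node PW: P={C} ∪ W={A} → {A,C} (+1)
site 0, node ACHMPWZ: ACHMZ={T} ∪ PW={A,C} → {A,C,T} (+1)
site 1, node CM: C={T} ∪ M={C} → {C,T} (+1)
site 1, node ACM: A={T} ∩ CM={C,T} → {T} (+0)
site 1, node HZ: H={A} ∪ Z={G} → {A,G} (+1)
site 1, node ACHMZ: ACM={T} ∪ HZ={A,G} → {A,G,T} (+1)
site 1, node PW: P={A} ∪ W={C} → {A,C} (+1)
site 1, node ACHMPWZ: ACHMZ={A,G,T} ∩ PW={A,C} → {A} (+0)
site 2, node CM: C={C} ∩ M={C} → {C} (+0)
site 2, node ACM: A={T} ∪ CM={C} → {C,T} (+1)
site 2, node HZ: H={T} ∩ Z={T} → {T} (+0)
site 2, node ACHMZ: ACM={C,T} ∩ HZ={T} → {T} (+0)
site 2, node PW: P={T} ∪ W={G} → {G,T} (+1)
site 2, node ACHMPWZ: ACHMZ={T} ∩ PW={G,T} → {T} (+0)
per-site changes: [5, 4, 2]; total = 11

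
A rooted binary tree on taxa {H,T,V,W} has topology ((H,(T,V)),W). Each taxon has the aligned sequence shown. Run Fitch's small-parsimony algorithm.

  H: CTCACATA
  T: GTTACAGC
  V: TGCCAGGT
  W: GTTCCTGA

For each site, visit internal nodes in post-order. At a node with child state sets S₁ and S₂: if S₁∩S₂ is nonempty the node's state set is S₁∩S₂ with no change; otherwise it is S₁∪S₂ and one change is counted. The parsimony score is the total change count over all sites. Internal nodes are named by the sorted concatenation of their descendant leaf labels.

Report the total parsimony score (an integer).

TV@0: {G} ∪ {T} = {G,T} (union, +1)
HTV@0: {C} ∪ {G,T} = {C,G,T} (union, +1)
HTVW@0: {C,G,T} ∩ {G} = {G} (intersection, +0)
TV@1: {T} ∪ {G} = {G,T} (union, +1)
HTV@1: {T} ∩ {G,T} = {T} (intersection, +0)
HTVW@1: {T} ∩ {T} = {T} (intersection, +0)
TV@2: {T} ∪ {C} = {C,T} (union, +1)
HTV@2: {C} ∩ {C,T} = {C} (intersection, +0)
HTVW@2: {C} ∪ {T} = {C,T} (union, +1)
TV@3: {A} ∪ {C} = {A,C} (union, +1)
HTV@3: {A} ∩ {A,C} = {A} (intersection, +0)
HTVW@3: {A} ∪ {C} = {A,C} (union, +1)
TV@4: {C} ∪ {A} = {A,C} (union, +1)
HTV@4: {C} ∩ {A,C} = {C} (intersection, +0)
HTVW@4: {C} ∩ {C} = {C} (intersection, +0)
TV@5: {A} ∪ {G} = {A,G} (union, +1)
HTV@5: {A} ∩ {A,G} = {A} (intersection, +0)
HTVW@5: {A} ∪ {T} = {A,T} (union, +1)
TV@6: {G} ∩ {G} = {G} (intersection, +0)
HTV@6: {T} ∪ {G} = {G,T} (union, +1)
HTVW@6: {G,T} ∩ {G} = {G} (intersection, +0)
TV@7: {C} ∪ {T} = {C,T} (union, +1)
HTV@7: {A} ∪ {C,T} = {A,C,T} (union, +1)
HTVW@7: {A,C,T} ∩ {A} = {A} (intersection, +0)
per-site changes: [2, 1, 2, 2, 1, 2, 1, 2]; total = 13

13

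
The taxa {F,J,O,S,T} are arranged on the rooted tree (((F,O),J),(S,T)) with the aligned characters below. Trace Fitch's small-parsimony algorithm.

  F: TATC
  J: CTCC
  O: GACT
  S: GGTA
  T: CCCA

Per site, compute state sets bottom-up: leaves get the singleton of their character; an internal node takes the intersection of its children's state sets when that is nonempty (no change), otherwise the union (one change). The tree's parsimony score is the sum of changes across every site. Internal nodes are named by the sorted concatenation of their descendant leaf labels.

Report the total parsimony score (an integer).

10

[col 0] FO: children F:{T}, O:{G} ∪→ {G,T}; cost 1
[col 0] FJO: children FO:{G,T}, J:{C} ∪→ {C,G,T}; cost 1
[col 0] ST: children S:{G}, T:{C} ∪→ {C,G}; cost 1
[col 0] FJOST: children FJO:{C,G,T}, ST:{C,G} ∩→ {C,G}; cost 0
[col 1] FO: children F:{A}, O:{A} ∩→ {A}; cost 0
[col 1] FJO: children FO:{A}, J:{T} ∪→ {A,T}; cost 1
[col 1] ST: children S:{G}, T:{C} ∪→ {C,G}; cost 1
[col 1] FJOST: children FJO:{A,T}, ST:{C,G} ∪→ {A,C,G,T}; cost 1
[col 2] FO: children F:{T}, O:{C} ∪→ {C,T}; cost 1
[col 2] FJO: children FO:{C,T}, J:{C} ∩→ {C}; cost 0
[col 2] ST: children S:{T}, T:{C} ∪→ {C,T}; cost 1
[col 2] FJOST: children FJO:{C}, ST:{C,T} ∩→ {C}; cost 0
[col 3] FO: children F:{C}, O:{T} ∪→ {C,T}; cost 1
[col 3] FJO: children FO:{C,T}, J:{C} ∩→ {C}; cost 0
[col 3] ST: children S:{A}, T:{A} ∩→ {A}; cost 0
[col 3] FJOST: children FJO:{C}, ST:{A} ∪→ {A,C}; cost 1
per-site changes: [3, 3, 2, 2]; total = 10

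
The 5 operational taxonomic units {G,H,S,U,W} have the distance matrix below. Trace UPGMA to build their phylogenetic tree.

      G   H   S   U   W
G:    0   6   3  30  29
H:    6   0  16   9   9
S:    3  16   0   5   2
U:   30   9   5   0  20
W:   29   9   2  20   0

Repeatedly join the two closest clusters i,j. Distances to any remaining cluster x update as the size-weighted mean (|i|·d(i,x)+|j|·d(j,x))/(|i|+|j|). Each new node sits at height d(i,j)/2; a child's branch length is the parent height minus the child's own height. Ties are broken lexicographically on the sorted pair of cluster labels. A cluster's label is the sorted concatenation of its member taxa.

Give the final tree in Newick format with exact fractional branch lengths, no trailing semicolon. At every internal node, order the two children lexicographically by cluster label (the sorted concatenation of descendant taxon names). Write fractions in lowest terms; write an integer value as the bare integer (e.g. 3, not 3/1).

1. join S+W (d=2) ⇒ SW; edges |S|=1, |W|=1
  updated: d(G,SW)=16, d(H,SW)=25/2, d(SW,U)=25/2
2. join G+H (d=6) ⇒ GH; edges |G|=3, |H|=3
  updated: d(GH,SW)=57/4, d(GH,U)=39/2
3. join SW+U (d=25/2) ⇒ SUW; edges |SW|=21/4, |U|=25/4
  updated: d(GH,SUW)=16
4. join GH+SUW (d=16) ⇒ GHSUW; edges |GH|=5, |SUW|=7/4
final tree: ((G:3,H:3):5,((S:1,W:1):21/4,U:25/4):7/4)
total length: 105/4

((G:3,H:3):5,((S:1,W:1):21/4,U:25/4):7/4)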